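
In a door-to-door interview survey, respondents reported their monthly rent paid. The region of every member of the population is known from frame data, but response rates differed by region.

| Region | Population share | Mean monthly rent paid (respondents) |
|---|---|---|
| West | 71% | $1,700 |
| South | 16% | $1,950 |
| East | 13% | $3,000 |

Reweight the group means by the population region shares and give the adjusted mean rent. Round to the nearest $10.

Each cell contributes population-share × respondent value:
  West: 0.71 × 1700 = 1207
  South: 0.16 × 1950 = 312
  East: 0.13 × 3000 = 390
Post-stratified estimate = 1909 → $1,910.

$1,910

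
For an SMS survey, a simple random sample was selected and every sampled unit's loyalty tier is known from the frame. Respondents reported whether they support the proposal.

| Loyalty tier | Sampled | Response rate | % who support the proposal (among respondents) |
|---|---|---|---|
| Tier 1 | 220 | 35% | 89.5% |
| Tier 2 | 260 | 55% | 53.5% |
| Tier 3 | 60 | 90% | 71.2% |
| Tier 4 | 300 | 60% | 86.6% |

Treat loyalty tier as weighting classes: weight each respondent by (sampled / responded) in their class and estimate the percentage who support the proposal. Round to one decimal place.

Inverse-response-rate weighting restores each class to its sampled count, so class totals weight by n_sampled:
  Tier 1: 220 × 89.5 = 19,690
  Tier 2: 260 × 53.5 = 13,910
  Tier 3: 60 × 71.2 = 4272
  Tier 4: 300 × 86.6 = 25,980
Adjusted estimate = 63,852 / 840 = 76.0143 → 76.0%.

76.0%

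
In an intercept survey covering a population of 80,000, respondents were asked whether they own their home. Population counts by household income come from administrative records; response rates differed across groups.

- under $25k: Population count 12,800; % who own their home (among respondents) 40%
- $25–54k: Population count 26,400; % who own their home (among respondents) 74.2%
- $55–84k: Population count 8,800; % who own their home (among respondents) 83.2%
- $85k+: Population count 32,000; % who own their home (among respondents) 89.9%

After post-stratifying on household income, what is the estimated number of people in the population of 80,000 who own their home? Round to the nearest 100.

60,800

Apply each group's respondent rate to its population count:
  under $25k: 12,800 × 40% = 5120
  $25–54k: 26,400 × 74.2% = 19588.8
  $55–84k: 8,800 × 83.2% = 7321.6
  $85k+: 32,000 × 89.9% = 28,768
Estimated total = 60798.4 → 60,800.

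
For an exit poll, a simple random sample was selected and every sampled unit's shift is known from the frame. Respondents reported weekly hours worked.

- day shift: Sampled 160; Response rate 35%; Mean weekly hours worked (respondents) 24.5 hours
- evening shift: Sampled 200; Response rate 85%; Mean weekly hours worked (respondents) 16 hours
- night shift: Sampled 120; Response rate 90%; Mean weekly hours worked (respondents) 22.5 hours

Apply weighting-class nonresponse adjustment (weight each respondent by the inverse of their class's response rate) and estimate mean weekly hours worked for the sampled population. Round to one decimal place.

20.5

Weighting each respondent by the inverse class response rate inflates each class back to its sampled size, so the class weight is n_sampled:
  day shift: 160 × 24.5 = 3920
  evening shift: 200 × 16 = 3200
  night shift: 120 × 22.5 = 2700
Adjusted estimate = 9820 / 480 = 20.4583 → 20.5.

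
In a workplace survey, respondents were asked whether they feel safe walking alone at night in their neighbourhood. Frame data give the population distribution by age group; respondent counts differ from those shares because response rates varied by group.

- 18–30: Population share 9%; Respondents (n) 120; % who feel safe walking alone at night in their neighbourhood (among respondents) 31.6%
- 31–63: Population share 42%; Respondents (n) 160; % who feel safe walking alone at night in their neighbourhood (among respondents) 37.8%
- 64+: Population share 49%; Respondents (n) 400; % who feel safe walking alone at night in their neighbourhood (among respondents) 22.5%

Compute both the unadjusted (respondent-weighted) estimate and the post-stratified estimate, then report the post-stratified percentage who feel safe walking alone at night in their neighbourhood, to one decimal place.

29.7%

Naive respondent-only estimate (weights = respondent counts):
  (120/680)×31.6 + (160/680)×37.8 + (400/680)×22.5 = 27.7059%
Post-stratified estimate weights by population shares:
  0.09×31.6 + 0.42×37.8 + 0.49×22.5 = 29.745%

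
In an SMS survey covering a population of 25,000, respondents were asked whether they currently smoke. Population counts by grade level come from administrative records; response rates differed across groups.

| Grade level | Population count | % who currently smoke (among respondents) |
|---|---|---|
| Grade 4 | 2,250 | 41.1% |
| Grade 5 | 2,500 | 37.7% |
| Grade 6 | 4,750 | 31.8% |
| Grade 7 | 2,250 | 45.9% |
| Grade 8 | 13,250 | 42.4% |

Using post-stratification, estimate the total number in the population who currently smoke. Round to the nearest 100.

10,000

Each cell contributes its population count × the respondent rate:
  Grade 4: 2,250 × 41.1% = 924.75
  Grade 5: 2,500 × 37.7% = 942.5
  Grade 6: 4,750 × 31.8% = 1510.5
  Grade 7: 2,250 × 45.9% = 1032.75
  Grade 8: 13,250 × 42.4% = 5618
Estimated total = 10028.5 → 10,000.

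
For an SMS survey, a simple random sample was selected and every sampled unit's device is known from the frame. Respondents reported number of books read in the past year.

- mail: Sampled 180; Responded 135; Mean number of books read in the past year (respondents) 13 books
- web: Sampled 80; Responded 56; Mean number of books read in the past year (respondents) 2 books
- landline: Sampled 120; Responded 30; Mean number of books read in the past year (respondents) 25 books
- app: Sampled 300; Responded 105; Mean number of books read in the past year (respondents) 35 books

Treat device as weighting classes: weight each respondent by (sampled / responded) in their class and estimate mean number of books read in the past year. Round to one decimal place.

23.5

Response rates by class: mail 135/180 = 75%, web 56/80 = 70%, landline 30/120 = 25%, app 105/300 = 35%.
With weight = n_sampled/n_responded per class, the weighted class total is n_sampled:
  mail: 180 × 13 = 2340
  web: 80 × 2 = 160
  landline: 120 × 25 = 3000
  app: 300 × 35 = 10,500
Adjusted estimate = 16,000 / 680 = 23.5294 → 23.5.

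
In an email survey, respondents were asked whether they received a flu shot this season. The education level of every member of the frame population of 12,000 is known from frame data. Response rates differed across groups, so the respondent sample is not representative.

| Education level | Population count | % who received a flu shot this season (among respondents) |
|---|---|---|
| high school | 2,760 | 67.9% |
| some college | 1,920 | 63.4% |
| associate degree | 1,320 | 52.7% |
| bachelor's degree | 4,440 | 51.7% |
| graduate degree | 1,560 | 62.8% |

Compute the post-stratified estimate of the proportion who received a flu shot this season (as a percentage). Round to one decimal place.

Post-stratification weights by population share, not respondent share:
  high school: (2,760/12,000) × 67.9 = 15.617
  some college: (1,920/12,000) × 63.4 = 10.144
  associate degree: (1,320/12,000) × 52.7 = 5.797
  bachelor's degree: (4,440/12,000) × 51.7 = 19.129
  graduate degree: (1,560/12,000) × 62.8 = 8.164
Post-stratified estimate = 58.851 → 58.9%.

58.9%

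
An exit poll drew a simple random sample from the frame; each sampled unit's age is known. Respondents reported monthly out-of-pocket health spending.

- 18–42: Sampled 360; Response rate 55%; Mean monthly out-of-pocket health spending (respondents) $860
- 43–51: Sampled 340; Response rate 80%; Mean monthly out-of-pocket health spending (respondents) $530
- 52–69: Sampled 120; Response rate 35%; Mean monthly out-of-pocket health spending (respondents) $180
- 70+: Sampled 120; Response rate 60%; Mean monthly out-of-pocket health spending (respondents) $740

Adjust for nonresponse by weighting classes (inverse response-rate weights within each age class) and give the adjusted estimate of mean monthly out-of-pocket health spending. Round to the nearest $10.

Inverse-response-rate weighting restores each class to its sampled count, so class totals weight by n_sampled:
  18–42: 360 × 860 = 309,600
  43–51: 340 × 530 = 180,200
  52–69: 120 × 180 = 21,600
  70+: 120 × 740 = 88,800
Adjusted estimate = 600,200 / 940 = 638.511 → $640.

$640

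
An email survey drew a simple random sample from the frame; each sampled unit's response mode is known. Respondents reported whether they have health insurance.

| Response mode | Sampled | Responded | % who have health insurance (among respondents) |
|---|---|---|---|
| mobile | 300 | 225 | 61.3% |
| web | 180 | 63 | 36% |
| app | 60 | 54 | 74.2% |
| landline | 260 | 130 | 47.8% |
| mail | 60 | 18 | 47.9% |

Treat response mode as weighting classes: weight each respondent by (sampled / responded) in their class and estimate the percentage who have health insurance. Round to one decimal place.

Class response rates: mobile 225/300 = 75%, web 63/180 = 35%, app 54/60 = 90%, landline 130/260 = 50%, mail 18/60 = 30%.
Each respondent's weight = sampled/responded in their class; summing within a class gives n_sampled, so:
  mobile: 300 × 61.3 = 18,390
  web: 180 × 36 = 6480
  app: 60 × 74.2 = 4452
  landline: 260 × 47.8 = 12,428
  mail: 60 × 47.9 = 2874
Adjusted estimate = 44,624 / 860 = 51.8884 → 51.9%.

51.9%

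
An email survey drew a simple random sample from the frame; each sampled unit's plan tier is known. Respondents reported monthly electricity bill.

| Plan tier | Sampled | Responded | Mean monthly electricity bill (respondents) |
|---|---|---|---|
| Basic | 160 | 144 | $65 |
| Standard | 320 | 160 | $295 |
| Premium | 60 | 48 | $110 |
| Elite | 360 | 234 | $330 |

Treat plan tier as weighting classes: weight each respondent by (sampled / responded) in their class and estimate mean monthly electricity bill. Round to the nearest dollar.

$256

Response rates by class: Basic 144/160 = 90%, Standard 160/320 = 50%, Premium 48/60 = 80%, Elite 234/360 = 65%.
With weight = n_sampled/n_responded per class, the weighted class total is n_sampled:
  Basic: 160 × 65 = 10,400
  Standard: 320 × 295 = 94,400
  Premium: 60 × 110 = 6600
  Elite: 360 × 330 = 118,800
Adjusted estimate = 230,200 / 900 = 255.778 → $256.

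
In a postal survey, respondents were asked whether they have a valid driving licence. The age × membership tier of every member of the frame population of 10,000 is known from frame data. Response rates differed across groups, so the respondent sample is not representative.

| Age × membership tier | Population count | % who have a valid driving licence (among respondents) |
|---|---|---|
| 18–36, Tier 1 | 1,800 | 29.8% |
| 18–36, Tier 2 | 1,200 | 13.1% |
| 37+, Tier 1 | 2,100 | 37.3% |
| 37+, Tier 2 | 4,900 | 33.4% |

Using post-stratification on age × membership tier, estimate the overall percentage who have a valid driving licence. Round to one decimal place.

Weight each group's respondent value by its population share:
  18–36, Tier 1: (1,800/10,000) × 29.8 = 5.364
  18–36, Tier 2: (1,200/10,000) × 13.1 = 1.572
  37+, Tier 1: (2,100/10,000) × 37.3 = 7.833
  37+, Tier 2: (4,900/10,000) × 33.4 = 16.366
Post-stratified estimate = 31.135 → 31.1%.

31.1%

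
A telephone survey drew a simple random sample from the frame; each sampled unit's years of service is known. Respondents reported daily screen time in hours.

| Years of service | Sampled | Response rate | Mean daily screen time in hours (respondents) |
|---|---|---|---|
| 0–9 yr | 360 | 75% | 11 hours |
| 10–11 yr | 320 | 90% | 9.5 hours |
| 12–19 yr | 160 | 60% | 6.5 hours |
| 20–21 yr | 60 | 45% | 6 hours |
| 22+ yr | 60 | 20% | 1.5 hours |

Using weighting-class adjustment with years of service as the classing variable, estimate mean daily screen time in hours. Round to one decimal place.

Inverse-response-rate weighting restores each class to its sampled count, so class totals weight by n_sampled:
  0–9 yr: 360 × 11 = 3960
  10–11 yr: 320 × 9.5 = 3040
  12–19 yr: 160 × 6.5 = 1040
  20–21 yr: 60 × 6 = 360
  22+ yr: 60 × 1.5 = 90
Adjusted estimate = 8490 / 960 = 8.84375 → 8.8.

8.8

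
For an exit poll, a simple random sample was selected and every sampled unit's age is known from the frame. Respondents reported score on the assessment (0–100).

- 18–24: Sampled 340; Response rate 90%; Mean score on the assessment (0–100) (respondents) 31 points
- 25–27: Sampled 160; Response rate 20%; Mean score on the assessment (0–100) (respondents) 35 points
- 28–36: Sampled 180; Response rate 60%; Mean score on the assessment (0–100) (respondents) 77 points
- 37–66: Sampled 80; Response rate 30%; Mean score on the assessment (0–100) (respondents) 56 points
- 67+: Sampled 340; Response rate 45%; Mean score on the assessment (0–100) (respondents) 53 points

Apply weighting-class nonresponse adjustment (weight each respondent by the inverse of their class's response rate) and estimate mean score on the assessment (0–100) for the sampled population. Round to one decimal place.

Each respondent's weight = sampled/responded in their class; summing within a class gives n_sampled, so:
  18–24: 340 × 31 = 10,540
  25–27: 160 × 35 = 5600
  28–36: 180 × 77 = 13,860
  37–66: 80 × 56 = 4480
  67+: 340 × 53 = 18,020
Adjusted estimate = 52,500 / 1,100 = 47.7273 → 47.7.

47.7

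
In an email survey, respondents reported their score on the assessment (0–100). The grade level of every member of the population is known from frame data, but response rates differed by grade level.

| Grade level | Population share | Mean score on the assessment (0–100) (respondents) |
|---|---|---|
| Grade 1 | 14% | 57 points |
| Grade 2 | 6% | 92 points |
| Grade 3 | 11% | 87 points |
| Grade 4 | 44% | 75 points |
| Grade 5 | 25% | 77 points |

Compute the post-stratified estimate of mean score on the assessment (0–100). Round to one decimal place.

Weight each group's respondent value by its population share:
  Grade 1: 0.14 × 57 = 7.98
  Grade 2: 0.06 × 92 = 5.52
  Grade 3: 0.11 × 87 = 9.57
  Grade 4: 0.44 × 75 = 33
  Grade 5: 0.25 × 77 = 19.25
Post-stratified estimate = 75.32 → 75.3.

75.3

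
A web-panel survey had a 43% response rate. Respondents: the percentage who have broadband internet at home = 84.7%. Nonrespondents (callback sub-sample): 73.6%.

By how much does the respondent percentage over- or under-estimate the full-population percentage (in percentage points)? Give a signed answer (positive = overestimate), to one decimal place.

Nonresponse fraction = 1 − 0.43 = 0.57.
Bias = (nonresponse fraction) × (respondent percentage − nonrespondent percentage)
     = 0.57 × (84.7 − 73.6) = 0.57 × 11.1 = 6.327.

+6.3 percentage points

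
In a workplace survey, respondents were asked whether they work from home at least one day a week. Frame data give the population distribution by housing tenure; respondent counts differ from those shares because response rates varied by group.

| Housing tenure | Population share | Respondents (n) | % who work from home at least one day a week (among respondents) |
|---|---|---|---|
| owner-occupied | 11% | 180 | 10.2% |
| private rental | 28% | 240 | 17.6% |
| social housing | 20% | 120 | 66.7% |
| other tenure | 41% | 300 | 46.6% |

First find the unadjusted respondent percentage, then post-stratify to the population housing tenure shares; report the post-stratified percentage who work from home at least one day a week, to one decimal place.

Without adjustment, the pooled respondent share is:
  (180/840)×10.2 + (240/840)×17.6 + (120/840)×66.7 + (300/840)×46.6 = 33.3857%
Reweighting by population housing tenure shares:
  0.11×10.2 + 0.28×17.6 + 0.2×66.7 + 0.41×46.6 = 38.496%

38.5%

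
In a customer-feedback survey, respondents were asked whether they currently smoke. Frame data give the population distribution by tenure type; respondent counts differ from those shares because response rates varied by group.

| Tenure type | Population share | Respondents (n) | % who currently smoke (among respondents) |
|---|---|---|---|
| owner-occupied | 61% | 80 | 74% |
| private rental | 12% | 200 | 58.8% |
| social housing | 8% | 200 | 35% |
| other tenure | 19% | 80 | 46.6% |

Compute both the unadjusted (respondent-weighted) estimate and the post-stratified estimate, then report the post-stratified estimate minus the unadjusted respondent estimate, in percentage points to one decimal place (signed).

+13.1 percentage points

Naive respondent-only estimate (weights = respondent counts):
  (80/560)×74 + (200/560)×58.8 + (200/560)×35 + (80/560)×46.6 = 50.7286%
Post-stratified estimate weights by population shares:
  0.61×74 + 0.12×58.8 + 0.08×35 + 0.19×46.6 = 63.85%
Difference = 63.85 − 50.7286 = 13.1214 pp.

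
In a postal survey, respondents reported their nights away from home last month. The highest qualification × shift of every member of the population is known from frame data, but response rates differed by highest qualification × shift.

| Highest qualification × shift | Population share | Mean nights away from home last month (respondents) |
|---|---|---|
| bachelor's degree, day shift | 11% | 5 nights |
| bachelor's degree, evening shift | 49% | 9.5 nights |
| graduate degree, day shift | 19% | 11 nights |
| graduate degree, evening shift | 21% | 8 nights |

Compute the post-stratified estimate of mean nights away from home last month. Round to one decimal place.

Reweight to the known highest qualification × shift distribution:
  bachelor's degree, day shift: 0.11 × 5 = 0.55
  bachelor's degree, evening shift: 0.49 × 9.5 = 4.655
  graduate degree, day shift: 0.19 × 11 = 2.09
  graduate degree, evening shift: 0.21 × 8 = 1.68
Post-stratified estimate = 8.975 → 9.0.

9.0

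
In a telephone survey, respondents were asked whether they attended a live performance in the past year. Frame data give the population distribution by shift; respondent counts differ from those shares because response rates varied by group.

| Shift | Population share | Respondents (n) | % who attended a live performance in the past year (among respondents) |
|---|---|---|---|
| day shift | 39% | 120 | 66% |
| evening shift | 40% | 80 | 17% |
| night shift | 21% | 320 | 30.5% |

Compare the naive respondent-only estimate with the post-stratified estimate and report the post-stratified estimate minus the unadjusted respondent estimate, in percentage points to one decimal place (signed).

+2.3 percentage points

Without adjustment, the pooled respondent share is:
  (120/520)×66 + (80/520)×17 + (320/520)×30.5 = 36.6154%
Reweighting by population shift shares:
  0.39×66 + 0.4×17 + 0.21×30.5 = 38.945%
Difference = 38.945 − 36.6154 = 2.3296 pp.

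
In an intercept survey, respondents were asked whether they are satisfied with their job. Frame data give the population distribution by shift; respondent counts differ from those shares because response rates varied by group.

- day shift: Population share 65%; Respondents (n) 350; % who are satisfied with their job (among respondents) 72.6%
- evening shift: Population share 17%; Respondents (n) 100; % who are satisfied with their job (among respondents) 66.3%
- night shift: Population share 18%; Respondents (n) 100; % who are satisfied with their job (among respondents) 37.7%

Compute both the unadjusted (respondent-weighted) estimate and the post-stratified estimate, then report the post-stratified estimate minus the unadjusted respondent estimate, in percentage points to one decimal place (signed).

+0.1 percentage points

Naive respondent-only estimate (weights = respondent counts):
  (350/550)×72.6 + (100/550)×66.3 + (100/550)×37.7 = 65.1091%
Reweighting by population shift shares:
  0.65×72.6 + 0.17×66.3 + 0.18×37.7 = 65.247%
Difference = 65.247 − 65.1091 = 0.1379 pp.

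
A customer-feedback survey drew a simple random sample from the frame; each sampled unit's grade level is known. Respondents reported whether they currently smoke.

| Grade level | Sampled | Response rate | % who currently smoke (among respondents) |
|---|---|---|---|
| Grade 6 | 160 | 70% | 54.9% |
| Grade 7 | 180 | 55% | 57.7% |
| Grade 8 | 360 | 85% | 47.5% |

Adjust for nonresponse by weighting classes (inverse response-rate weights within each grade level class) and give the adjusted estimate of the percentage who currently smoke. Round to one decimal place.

51.8%

Inverse-response-rate weighting restores each class to its sampled count, so class totals weight by n_sampled:
  Grade 6: 160 × 54.9 = 8784
  Grade 7: 180 × 57.7 = 10,386
  Grade 8: 360 × 47.5 = 17,100
Adjusted estimate = 36,270 / 700 = 51.8143 → 51.8%.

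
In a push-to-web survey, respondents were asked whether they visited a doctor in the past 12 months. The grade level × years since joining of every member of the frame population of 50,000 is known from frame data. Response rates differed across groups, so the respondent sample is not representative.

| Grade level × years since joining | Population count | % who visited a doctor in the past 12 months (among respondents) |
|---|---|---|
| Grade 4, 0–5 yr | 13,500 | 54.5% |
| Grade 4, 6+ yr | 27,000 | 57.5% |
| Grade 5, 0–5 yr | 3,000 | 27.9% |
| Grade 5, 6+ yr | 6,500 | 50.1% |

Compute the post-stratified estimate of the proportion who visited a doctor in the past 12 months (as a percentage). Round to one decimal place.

54.0%

Each cell contributes population-share × respondent value:
  Grade 4, 0–5 yr: (13,500/50,000) × 54.5 = 14.715
  Grade 4, 6+ yr: (27,000/50,000) × 57.5 = 31.05
  Grade 5, 0–5 yr: (3,000/50,000) × 27.9 = 1.674
  Grade 5, 6+ yr: (6,500/50,000) × 50.1 = 6.513
Post-stratified estimate = 53.952 → 54.0%.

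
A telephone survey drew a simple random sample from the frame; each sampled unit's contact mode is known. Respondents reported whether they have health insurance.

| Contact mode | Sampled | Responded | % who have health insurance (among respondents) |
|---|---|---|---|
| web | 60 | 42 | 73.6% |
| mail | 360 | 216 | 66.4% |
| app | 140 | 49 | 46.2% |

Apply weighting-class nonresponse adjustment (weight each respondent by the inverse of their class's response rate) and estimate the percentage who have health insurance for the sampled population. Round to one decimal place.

Response rates by class: web 42/60 = 70%, mail 216/360 = 60%, app 49/140 = 35%.
With weight = n_sampled/n_responded per class, the weighted class total is n_sampled:
  web: 60 × 73.6 = 4416
  mail: 360 × 66.4 = 23904
  app: 140 × 46.2 = 6468
Adjusted estimate = 34,788 / 560 = 62.1214 → 62.1%.

62.1%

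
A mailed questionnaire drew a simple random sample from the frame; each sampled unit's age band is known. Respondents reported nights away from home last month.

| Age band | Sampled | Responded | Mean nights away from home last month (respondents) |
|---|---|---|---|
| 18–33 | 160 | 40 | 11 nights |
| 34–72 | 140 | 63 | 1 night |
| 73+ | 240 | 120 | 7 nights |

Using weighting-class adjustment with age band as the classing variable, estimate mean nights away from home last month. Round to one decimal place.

6.6

Response rates by class: 18–33 40/160 = 25%, 34–72 63/140 = 45%, 73+ 120/240 = 50%.
With weight = n_sampled/n_responded per class, the weighted class total is n_sampled:
  18–33: 160 × 11 = 1760
  34–72: 140 × 1 = 140
  73+: 240 × 7 = 1680
Adjusted estimate = 3580 / 540 = 6.62963 → 6.6.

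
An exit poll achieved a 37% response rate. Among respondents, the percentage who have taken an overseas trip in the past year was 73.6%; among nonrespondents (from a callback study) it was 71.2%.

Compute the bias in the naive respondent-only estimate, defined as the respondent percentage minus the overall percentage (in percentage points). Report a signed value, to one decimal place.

Nonresponse fraction = 1 − 0.37 = 0.63.
Bias = (nonresponse fraction) × (respondent percentage − nonrespondent percentage)
     = 0.63 × (73.6 − 71.2) = 0.63 × 2.4 = 1.512.

+1.5 percentage points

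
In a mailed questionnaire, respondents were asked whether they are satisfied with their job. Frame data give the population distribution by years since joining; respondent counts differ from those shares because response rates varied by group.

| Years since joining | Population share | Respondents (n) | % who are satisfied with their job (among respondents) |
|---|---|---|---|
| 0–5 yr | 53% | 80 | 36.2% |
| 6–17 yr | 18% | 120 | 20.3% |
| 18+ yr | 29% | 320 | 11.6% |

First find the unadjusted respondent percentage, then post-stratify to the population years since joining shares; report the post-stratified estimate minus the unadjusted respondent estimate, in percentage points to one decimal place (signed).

Naive respondent-only estimate (weights = respondent counts):
  (80/520)×36.2 + (120/520)×20.3 + (320/520)×11.6 = 17.3923%
Post-stratifying to population shares instead:
  0.53×36.2 + 0.18×20.3 + 0.29×11.6 = 26.204%
Difference = 26.204 − 17.3923 = 8.8117 pp.

+8.8 percentage points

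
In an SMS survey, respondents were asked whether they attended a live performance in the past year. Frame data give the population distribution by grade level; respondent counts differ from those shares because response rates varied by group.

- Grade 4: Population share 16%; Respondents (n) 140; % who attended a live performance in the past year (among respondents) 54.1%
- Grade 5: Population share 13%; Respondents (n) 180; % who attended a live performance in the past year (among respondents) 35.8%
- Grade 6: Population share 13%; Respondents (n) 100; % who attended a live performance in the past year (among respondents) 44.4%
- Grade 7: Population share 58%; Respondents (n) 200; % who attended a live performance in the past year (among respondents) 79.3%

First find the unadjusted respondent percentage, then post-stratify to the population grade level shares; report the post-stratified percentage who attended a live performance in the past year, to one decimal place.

65.1%

Unadjusted (pooled respondent) estimate weights by respondent counts:
  (140/620)×54.1 + (180/620)×35.8 + (100/620)×44.4 + (200/620)×79.3 = 55.3516%
Reweighting by population grade level shares:
  0.16×54.1 + 0.13×35.8 + 0.13×44.4 + 0.58×79.3 = 65.076%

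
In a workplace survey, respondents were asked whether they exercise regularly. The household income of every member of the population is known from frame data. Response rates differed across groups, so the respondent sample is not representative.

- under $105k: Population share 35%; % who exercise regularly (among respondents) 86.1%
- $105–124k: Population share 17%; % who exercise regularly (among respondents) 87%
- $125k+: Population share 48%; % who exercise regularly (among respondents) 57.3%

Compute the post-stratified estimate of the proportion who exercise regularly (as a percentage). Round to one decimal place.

Reweight to the known household income distribution:
  under $105k: 0.35 × 86.1 = 30.135
  $105–124k: 0.17 × 87 = 14.79
  $125k+: 0.48 × 57.3 = 27.504
Post-stratified estimate = 72.429 → 72.4%.

72.4%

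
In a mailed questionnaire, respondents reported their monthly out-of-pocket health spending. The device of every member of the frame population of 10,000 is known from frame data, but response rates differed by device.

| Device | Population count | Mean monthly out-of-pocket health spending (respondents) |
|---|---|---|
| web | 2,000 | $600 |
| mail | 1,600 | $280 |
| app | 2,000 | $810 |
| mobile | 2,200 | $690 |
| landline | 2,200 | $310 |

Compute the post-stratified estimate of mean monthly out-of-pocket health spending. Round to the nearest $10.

$550

Post-stratification weights by population share, not respondent share:
  web: (2,000/10,000) × 600 = 120
  mail: (1,600/10,000) × 280 = 44.8
  app: (2,000/10,000) × 810 = 162
  mobile: (2,200/10,000) × 690 = 151.8
  landline: (2,200/10,000) × 310 = 68.2
Post-stratified estimate = 546.8 → $550.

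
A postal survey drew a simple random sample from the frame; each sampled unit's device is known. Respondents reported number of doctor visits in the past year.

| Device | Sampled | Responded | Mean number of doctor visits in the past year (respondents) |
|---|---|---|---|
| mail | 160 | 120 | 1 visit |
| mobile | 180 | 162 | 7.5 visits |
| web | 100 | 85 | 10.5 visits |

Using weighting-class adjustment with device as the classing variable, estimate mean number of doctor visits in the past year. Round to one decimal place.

5.8

Response rates by class: mail 120/160 = 75%, mobile 162/180 = 90%, web 85/100 = 85%.
With weight = n_sampled/n_responded per class, the weighted class total is n_sampled:
  mail: 160 × 1 = 160
  mobile: 180 × 7.5 = 1350
  web: 100 × 10.5 = 1050
Adjusted estimate = 2560 / 440 = 5.81818 → 5.8.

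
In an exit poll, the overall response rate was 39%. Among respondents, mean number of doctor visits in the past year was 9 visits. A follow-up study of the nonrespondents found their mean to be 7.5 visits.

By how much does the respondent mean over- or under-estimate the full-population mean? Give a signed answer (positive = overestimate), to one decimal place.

Nonresponse fraction = 1 − 0.39 = 0.61.
Bias = (nonresponse fraction) × (respondent mean − nonrespondent mean)
     = 0.61 × (9 − 7.5) = 0.61 × 1.5 = 0.915.

+0.9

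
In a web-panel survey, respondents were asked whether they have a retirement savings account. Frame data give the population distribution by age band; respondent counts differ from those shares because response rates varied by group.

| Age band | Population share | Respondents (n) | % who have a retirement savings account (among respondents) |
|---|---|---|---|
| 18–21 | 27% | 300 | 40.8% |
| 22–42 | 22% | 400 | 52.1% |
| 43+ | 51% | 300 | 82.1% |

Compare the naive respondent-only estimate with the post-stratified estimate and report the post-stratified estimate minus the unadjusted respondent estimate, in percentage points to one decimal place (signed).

Unadjusted (pooled respondent) estimate weights by respondent counts:
  (300/1000)×40.8 + (400/1000)×52.1 + (300/1000)×82.1 = 57.71%
Reweighting by population age band shares:
  0.27×40.8 + 0.22×52.1 + 0.51×82.1 = 64.349%
Difference = 64.349 − 57.71 = 6.639 pp.

+6.6 percentage points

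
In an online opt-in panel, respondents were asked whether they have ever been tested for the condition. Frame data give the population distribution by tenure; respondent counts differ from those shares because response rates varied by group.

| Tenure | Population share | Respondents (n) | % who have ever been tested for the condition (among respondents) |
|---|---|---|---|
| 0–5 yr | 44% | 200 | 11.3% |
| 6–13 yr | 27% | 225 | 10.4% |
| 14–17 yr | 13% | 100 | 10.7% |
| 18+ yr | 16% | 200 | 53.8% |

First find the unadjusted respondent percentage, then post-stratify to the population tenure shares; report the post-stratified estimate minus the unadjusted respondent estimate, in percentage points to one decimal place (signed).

-4.9 percentage points

Naive respondent-only estimate (weights = respondent counts):
  (200/725)×11.3 + (225/725)×10.4 + (100/725)×10.7 + (200/725)×53.8 = 22.6621%
Post-stratifying to population shares instead:
  0.44×11.3 + 0.27×10.4 + 0.13×10.7 + 0.16×53.8 = 17.779%
Difference = 17.779 − 22.6621 = -4.8831 pp.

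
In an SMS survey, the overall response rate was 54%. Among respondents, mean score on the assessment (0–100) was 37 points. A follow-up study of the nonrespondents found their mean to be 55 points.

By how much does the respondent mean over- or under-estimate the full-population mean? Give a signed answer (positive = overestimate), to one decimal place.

Nonresponse fraction = 1 − 0.54 = 0.46.
Bias = (nonresponse fraction) × (respondent mean − nonrespondent mean)
     = 0.46 × (37 − 55) = 0.46 × -18 = -8.28.

-8.3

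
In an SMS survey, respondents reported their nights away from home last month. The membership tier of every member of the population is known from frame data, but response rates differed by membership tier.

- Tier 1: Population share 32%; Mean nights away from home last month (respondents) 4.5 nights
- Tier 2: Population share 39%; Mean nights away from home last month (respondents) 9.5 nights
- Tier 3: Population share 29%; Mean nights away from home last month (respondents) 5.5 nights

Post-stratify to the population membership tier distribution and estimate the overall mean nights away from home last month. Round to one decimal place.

6.7

Each cell contributes population-share × respondent value:
  Tier 1: 0.32 × 4.5 = 1.44
  Tier 2: 0.39 × 9.5 = 3.705
  Tier 3: 0.29 × 5.5 = 1.595
Post-stratified estimate = 6.74 → 6.7.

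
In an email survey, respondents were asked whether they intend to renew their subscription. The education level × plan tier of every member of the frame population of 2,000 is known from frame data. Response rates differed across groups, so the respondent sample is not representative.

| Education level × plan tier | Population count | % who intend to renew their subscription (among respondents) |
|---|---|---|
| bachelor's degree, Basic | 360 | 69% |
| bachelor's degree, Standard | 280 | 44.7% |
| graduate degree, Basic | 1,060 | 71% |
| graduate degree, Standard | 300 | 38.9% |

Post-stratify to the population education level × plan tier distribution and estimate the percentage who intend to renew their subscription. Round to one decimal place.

Weight each group's respondent value by its population share:
  bachelor's degree, Basic: (360/2,000) × 69 = 12.42
  bachelor's degree, Standard: (280/2,000) × 44.7 = 6.258
  graduate degree, Basic: (1,060/2,000) × 71 = 37.63
  graduate degree, Standard: (300/2,000) × 38.9 = 5.835
Post-stratified estimate = 62.143 → 62.1%.

62.1%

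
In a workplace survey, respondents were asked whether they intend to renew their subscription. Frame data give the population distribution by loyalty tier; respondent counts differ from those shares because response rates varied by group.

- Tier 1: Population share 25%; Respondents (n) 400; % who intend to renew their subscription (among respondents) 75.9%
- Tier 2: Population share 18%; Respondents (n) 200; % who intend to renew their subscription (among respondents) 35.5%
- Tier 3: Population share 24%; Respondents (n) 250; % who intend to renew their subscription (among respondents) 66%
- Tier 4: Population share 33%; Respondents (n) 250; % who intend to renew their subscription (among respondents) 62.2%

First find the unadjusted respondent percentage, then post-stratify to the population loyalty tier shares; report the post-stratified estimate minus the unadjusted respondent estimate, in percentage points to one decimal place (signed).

Unadjusted (pooled respondent) estimate weights by respondent counts:
  (400/1100)×75.9 + (200/1100)×35.5 + (250/1100)×66 + (250/1100)×62.2 = 63.1909%
Post-stratifying to population shares instead:
  0.25×75.9 + 0.18×35.5 + 0.24×66 + 0.33×62.2 = 61.731%
Difference = 61.731 − 63.1909 = -1.4599 pp.

-1.5 percentage points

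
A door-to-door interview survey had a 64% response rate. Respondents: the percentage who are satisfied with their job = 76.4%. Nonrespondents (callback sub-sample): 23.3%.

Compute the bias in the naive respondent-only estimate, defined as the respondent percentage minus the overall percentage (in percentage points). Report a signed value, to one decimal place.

Nonresponse fraction = 1 − 0.64 = 0.36.
Bias = (nonresponse fraction) × (respondent percentage − nonrespondent percentage)
     = 0.36 × (76.4 − 23.3) = 0.36 × 53.1 = 19.116.

+19.1 percentage points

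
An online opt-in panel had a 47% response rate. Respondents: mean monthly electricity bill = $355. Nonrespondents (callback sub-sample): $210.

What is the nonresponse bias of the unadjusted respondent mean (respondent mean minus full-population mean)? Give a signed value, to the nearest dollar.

Nonresponse fraction = 1 − 0.47 = 0.53.
Bias = (nonresponse fraction) × (respondent mean − nonrespondent mean)
     = 0.53 × (355 − 210) = 0.53 × 145 = 76.85.

+$77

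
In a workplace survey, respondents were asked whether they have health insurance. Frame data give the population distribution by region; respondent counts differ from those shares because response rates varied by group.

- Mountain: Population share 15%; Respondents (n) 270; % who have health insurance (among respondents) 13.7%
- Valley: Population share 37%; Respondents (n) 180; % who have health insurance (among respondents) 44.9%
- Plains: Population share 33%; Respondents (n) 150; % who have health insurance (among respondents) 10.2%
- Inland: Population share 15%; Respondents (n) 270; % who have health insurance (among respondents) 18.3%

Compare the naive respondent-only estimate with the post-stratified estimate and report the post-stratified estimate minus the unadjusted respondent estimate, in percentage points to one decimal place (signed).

+3.8 percentage points

Without adjustment, the pooled respondent share is:
  (270/870)×13.7 + (180/870)×44.9 + (150/870)×10.2 + (270/870)×18.3 = 20.9793%
Post-stratified estimate weights by population shares:
  0.15×13.7 + 0.37×44.9 + 0.33×10.2 + 0.15×18.3 = 24.779%
Difference = 24.779 − 20.9793 = 3.7997 pp.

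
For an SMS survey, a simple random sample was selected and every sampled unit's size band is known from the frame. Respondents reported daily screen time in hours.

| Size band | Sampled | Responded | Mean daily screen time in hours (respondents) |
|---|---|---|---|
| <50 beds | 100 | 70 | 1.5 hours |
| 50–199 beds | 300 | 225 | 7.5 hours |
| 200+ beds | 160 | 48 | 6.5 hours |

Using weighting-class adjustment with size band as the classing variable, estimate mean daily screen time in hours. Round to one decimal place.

6.1

Response rates by class: <50 beds 70/100 = 70%, 50–199 beds 225/300 = 75%, 200+ beds 48/160 = 30%.
Each respondent's weight = sampled/responded in their class; summing within a class gives n_sampled, so:
  <50 beds: 100 × 1.5 = 150
  50–199 beds: 300 × 7.5 = 2250
  200+ beds: 160 × 6.5 = 1040
Adjusted estimate = 3440 / 560 = 6.14286 → 6.1.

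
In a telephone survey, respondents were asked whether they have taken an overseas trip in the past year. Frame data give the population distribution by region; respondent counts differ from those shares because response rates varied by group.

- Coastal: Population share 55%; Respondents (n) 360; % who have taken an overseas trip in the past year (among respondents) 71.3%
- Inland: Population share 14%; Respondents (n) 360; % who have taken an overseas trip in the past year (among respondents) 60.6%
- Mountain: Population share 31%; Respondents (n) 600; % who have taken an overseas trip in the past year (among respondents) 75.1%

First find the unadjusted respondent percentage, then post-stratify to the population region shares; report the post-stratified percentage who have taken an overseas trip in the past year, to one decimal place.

Without adjustment, the pooled respondent share is:
  (360/1320)×71.3 + (360/1320)×60.6 + (600/1320)×75.1 = 70.1091%
Reweighting by population region shares:
  0.55×71.3 + 0.14×60.6 + 0.31×75.1 = 70.98%

71.0%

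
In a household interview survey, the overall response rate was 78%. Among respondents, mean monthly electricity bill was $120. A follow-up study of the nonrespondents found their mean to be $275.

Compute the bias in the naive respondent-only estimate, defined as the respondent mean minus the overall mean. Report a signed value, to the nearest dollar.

Nonresponse fraction = 1 − 0.78 = 0.22.
Bias = (nonresponse fraction) × (respondent mean − nonrespondent mean)
     = 0.22 × (120 − 275) = 0.22 × -155 = -34.1.

-$34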